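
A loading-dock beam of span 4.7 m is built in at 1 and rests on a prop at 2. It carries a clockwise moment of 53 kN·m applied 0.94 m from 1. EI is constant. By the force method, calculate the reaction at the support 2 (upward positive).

Take the reaction at 2 as the redundant and release it; the primary structure is a cantilever fixed at 1.
Downward deflection at the released point 2 due to the loads:
  clockwise couple 53 at a = 0.94: M₀a(2L − a)/(2EI) = 210.7/EI
Flexibility coefficient — unit upward force at 2: δ_{22} = L³/(3EI) = 34.61/EI.
Compatibility at 2: δ_0 − R_2·δ_{22} = 0, so R_2 = 210.7/34.61 = 6.089 kN.

R_2 = 6.089 kN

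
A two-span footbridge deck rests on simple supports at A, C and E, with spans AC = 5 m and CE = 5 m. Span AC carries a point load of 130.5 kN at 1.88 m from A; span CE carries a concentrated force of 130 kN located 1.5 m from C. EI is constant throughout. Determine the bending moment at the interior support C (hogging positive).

Insert a hinge at C; M_C is the redundant, and each span becomes simply supported.
Discontinuity in slope at C on the released structure — sum the simple-span end rotations:
  span AC: point load 130.5 at a = 1.88: Pab(L + a)/(6LEI) = 175.5/EI
  span CE: point load 130 at a = 1.5: Pab(L + b)/(6LEI) = 193.4/EI
  relative rotation θ_0 = (175.5 + 193.4)/EI = 368.9/EI
A unit hogging moment at C produces rotation L₁/(3EI) + L₂/(3EI) = 3.333/EI.
Slope continuity at C: θ_0 = M_C·3.333/EI, so M_C = 368.9/3.333 = 110.7 kN·m (hogging).

M_C = 110.7 kN·m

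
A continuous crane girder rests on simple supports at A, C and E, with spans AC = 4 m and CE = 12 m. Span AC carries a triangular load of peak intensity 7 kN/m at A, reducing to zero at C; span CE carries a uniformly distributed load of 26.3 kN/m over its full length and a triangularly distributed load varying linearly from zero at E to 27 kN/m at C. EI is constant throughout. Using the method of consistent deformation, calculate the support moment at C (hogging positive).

M_C = 551.1 kN·m

Take M_C as the redundant. Released structure: two simple spans AC and CE with a hinge at C.
Discontinuity in slope at C on the released structure — sum the simple-span end rotations:
  span AC: triangular load, peak 7: 7w₀L³/(360EI) = 8.711/EI
  span CE: UDL 26.3: wL³/(24EI) = 1894/EI
  span CE: triangular load, peak 27: w₀L³/(45EI) = 1037/EI
  relative rotation θ_0 = (8.711 + 2930)/EI = 2939/EI
A unit hogging moment at C produces rotation L₁/(3EI) + L₂/(3EI) = 5.333/EI.
Slope continuity at C: θ_0 = M_C·5.333/EI, so M_C = 2939/5.333 = 551.1 kN·m (hogging).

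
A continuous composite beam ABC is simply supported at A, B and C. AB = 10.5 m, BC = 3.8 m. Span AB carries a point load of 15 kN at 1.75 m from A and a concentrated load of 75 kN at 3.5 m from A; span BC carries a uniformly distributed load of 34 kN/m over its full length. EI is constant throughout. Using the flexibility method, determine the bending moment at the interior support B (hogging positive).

Insert a hinge at B; M_B is the redundant, and each span becomes simply supported.
Discontinuity in slope at B on the released structure — sum the simple-span end rotations:
  span AB: point load 15 at a = 1.75: Pab(L + a)/(6LEI) = 44.66/EI
  span AB: point load 75 at a = 3.5: Pab(L + a)/(6LEI) = 408.3/EI
  span BC: UDL 34: wL³/(24EI) = 77.74/EI
  relative rotation θ_0 = (453 + 77.74)/EI = 530.7/EI
A unit hogging moment at B produces rotation L₁/(3EI) + L₂/(3EI) = 4.767/EI.
Compatibility: M_B·(L₁+L₂)/(3EI) = θ_0, giving M_B = 111.3 kN·m (hogging).

M_B = 111.3 kN·m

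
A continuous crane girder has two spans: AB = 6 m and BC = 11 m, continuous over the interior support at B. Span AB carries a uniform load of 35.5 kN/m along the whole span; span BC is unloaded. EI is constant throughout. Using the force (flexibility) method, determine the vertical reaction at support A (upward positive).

Insert a hinge at B; M_B is the redundant, and each span becomes simply supported.
Discontinuity in slope at B on the released structure — sum the simple-span end rotations:
  span AB: UDL 35.5: wL³/(24EI) = 319.5/EI
  relative rotation θ_0 = (319.5 + 0)/EI = 319.5/EI
A unit hogging moment at B produces rotation L₁/(3EI) + L₂/(3EI) = 5.667/EI.
Compatibility: M_B·(L₁+L₂)/(3EI) = θ_0, giving M_B = 56.38 kN·m (hogging).
Span AB, ΣM about A with M_B applied at B: R_B^{AB}·6 = 639 + 56.38, so R_B^{AB} = 115.9 kN and R_A = 213 − 115.9 = 97.1 kN.

R_A = 97.1 kN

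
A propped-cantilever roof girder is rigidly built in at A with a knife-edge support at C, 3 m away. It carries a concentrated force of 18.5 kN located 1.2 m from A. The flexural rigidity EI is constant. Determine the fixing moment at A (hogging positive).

M_A = 10.66 kN·m

Take the reaction at C as the redundant and release it; the primary structure is a cantilever fixed at A.
Free-end deflection of the primary structure under the applied loading (downward +):
  point load 18.5 at a = 1.2: Pa²(3L − a)/(6EI) = 34.63/EI
Flexibility coefficient — unit upward force at C: δ_{CC} = L³/(3EI) = 9/EI.
Compatibility at C: δ_0 − R_C·δ_{CC} = 0, so R_C = 34.63/9 = 3.848 kN.
Moment equilibrium about A: M_A = Σ(load moments about A) − R_C·L = 22.2 − 3.848×3 = 10.66 kN·m.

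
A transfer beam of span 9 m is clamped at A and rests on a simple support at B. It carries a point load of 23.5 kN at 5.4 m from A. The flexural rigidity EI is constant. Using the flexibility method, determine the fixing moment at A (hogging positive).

Release the roller at B. Primary structure: cantilever fixed at A.
Primary-structure tip deflection at B by superposition:
  point load 23.5 at a = 5.4: Pa²(3L − a)/(6EI) = 2467/EI
Tip deflection under a unit load at B: L³/(3EI) = 243/EI.
The prop prevents deflection at B: R_B = δ_0/δ_{BB} = 2467/243 = 10.15 kN.
Moment equilibrium about A: M_A = Σ(load moments about A) − R_B·L = 126.9 − 10.15×9 = 35.53 kN·m.

M_A = 35.53 kN·m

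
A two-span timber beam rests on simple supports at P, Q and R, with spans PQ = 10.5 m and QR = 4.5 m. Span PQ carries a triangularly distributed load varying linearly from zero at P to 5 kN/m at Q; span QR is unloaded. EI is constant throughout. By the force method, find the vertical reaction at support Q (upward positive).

R_Q = 25.67 kN

Take M_Q as the redundant. Released structure: two simple spans PQ and QR with a hinge at Q.
Rotations at Q on the released spans (each span's end-slope, ×1/EI):
  span PQ: triangular load, peak 5: w₀L³/(45EI) = 128.6/EI
  relative rotation θ_0 = (128.6 + 0)/EI = 128.6/EI
A unit hogging moment at Q produces rotation L₁/(3EI) + L₂/(3EI) = 5/EI.
Compatibility: M_Q·(L₁+L₂)/(3EI) = θ_0, giving M_Q = 25.73 kN·m (hogging).
Span PQ, ΣM about P with M_Q applied at Q: R_Q^{PQ}·10.5 = 183.8 + 25.73, so R_Q^{PQ} = 19.95 kN and R_P = 26.25 − 19.95 = 6.3 kN.
Span QR, ΣM about R: R_Q^{QR}·4.5 = 0 + 25.73, so R_Q^{QR} = 5.717 kN and R_R = 0 − 5.717 = -5.717 kN.
R_Q = 19.95 + 5.717 = 25.67 kN.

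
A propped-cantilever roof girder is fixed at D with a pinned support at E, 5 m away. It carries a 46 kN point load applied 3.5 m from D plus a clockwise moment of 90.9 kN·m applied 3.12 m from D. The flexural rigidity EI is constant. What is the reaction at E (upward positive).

R_E = 49.34 kN

Take the reaction at E as the redundant and release it; the primary structure is a cantilever fixed at D.
Free-end deflection of the primary structure under the applied loading (downward +):
  point load 46 at a = 3.5: Pa²(3L − a)/(6EI) = 1080/EI
  clockwise couple 90.9 at a = 3.12: M₀a(2L − a)/(2EI) = 975.6/EI
  δ_0 = 2056/EI
Flexibility coefficient — unit upward force at E: δ_{EE} = L³/(3EI) = 41.67/EI.
Compatibility at E: δ_0 − R_E·δ_{EE} = 0, so R_E = 2056/41.67 = 49.34 kN.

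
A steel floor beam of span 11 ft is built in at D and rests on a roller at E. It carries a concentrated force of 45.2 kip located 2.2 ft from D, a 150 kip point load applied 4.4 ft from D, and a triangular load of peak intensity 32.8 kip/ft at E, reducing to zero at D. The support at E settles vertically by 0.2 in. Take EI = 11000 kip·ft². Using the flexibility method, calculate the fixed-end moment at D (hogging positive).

M_D = 624.5 kip·ft

Take the reaction at E as the redundant and release it; the primary structure is a cantilever fixed at D.
Downward deflection at the released point E due to the loads:
  point load 45.2 at a = 2.2: Pa²(3L − a)/(6EI) = 1123/EI
  point load 150 at a = 4.4: Pa²(3L − a)/(6EI) = 13842/EI
  triangular load, peak 32.8 at the free end: 11w₀L⁴/(120EI) = 44021/EI
  δ_0 = 58986/EI
Tip deflection under a unit load at E: L³/(3EI) = 443.7/EI.
With EI = 11000 kip·ft²: δ_0 = 5.3624 ft and δ_{EE} = 0.040333 ft/kip.
Compatibility — the beam at E must follow the support down by 0.01667 ft: δ_0 − R_E·δ_{EE} = 0.01667, so R_E = (5.3624 − 0.01667)/0.040333 = 132.5 kip.
Moment equilibrium about D: M_D = Σ(load moments about D) − R_E·L = 2082 − 132.5×11 = 624.5 kip·ft.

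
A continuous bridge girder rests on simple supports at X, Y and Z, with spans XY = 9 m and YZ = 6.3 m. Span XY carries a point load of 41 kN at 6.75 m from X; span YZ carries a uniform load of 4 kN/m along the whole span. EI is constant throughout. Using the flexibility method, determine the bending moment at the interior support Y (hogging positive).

M_Y = 43.78 kN·m

Release continuity at Y by inserting a hinge; the redundant is the internal moment M_Y. The primary structure is two simply-supported spans XY and YZ.
Discontinuity in slope at Y on the released structure — sum the simple-span end rotations:
  span XY: point load 41 at a = 6.75: Pab(L + a)/(6LEI) = 181.6/EI
  span YZ: UDL 4: wL³/(24EI) = 41.67/EI
  relative rotation θ_0 = (181.6 + 41.67)/EI = 223.3/EI
A unit hogging moment at Y produces rotation L₁/(3EI) + L₂/(3EI) = 5.1/EI.
Compatibility: M_Y·(L₁+L₂)/(3EI) = θ_0, giving M_Y = 43.78 kN·m (hogging).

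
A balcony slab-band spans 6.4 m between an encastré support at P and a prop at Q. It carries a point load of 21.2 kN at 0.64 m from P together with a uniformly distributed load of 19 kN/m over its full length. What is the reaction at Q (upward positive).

R_Q = 45.91 kN

Choose R_Q as the redundant. The primary structure is the cantilever fixed at P.
Free-end deflection of the primary structure under the applied loading (downward +):
  point load 21.2 at a = 0.64: Pa²(3L − a)/(6EI) = 26.86/EI
  UDL 19: wL⁴/(8EI) = 3985/EI
  δ_0 = 4011/EI
Flexibility coefficient — unit upward force at Q: δ_{QQ} = L³/(3EI) = 87.38/EI.
The prop prevents deflection at Q: R_Q = δ_0/δ_{QQ} = 4011/87.38 = 45.91 kN.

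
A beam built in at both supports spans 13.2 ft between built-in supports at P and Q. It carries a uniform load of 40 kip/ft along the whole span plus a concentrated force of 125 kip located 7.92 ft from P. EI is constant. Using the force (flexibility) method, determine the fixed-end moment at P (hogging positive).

M_P = 739.2 kip·ft

Release both end moments; the primary structure is a simply-supported span PQ with redundants M_P and M_Q.
Simple-span end rotations at P and Q under the given loads:
  at P: UDL 40: wL³/(24EI) = 3833/EI
  at Q: UDL 40: wL³/(24EI) = 3833/EI
  at P: point load 125 at a = 7.92: Pab(L + b)/(6LEI) = 1220/EI
  at Q: point load 125 at a = 7.92: Pab(L + a)/(6LEI) = 1394/EI
  θ_P0 = 5053/EI,  θ_Q0 = 5227/EI
Flexibility coefficients: a unit moment at one end gives L/(3EI) there and L/(6EI) at the far end, so f₁₁ = f₂₂ = 4.4/EI and f₁₂ = f₂₁ = 2.2/EI.
Compatibility — zero rotation at each built-in end:
  4.4 M_P + 2.2 M_Q = 5053
  2.2 M_P + 4.4 M_Q = 5227
Solving the pair gives M_P = 739.2 kip·ft and M_Q = 818.4 kip·ft (hogging).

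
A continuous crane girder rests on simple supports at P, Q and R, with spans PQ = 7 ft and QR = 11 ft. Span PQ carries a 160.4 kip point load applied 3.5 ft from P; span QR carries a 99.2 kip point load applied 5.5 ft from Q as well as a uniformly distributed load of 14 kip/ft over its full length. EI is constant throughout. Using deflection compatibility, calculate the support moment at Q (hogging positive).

Take M_Q as the redundant. Released structure: two simple spans PQ and QR with a hinge at Q.
Discontinuity in slope at Q on the released structure — sum the simple-span end rotations:
  span PQ: point load 160.4 at a = 3.5: Pab(L + a)/(6LEI) = 491.2/EI
  span QR: point load 99.2 at a = 5.5: Pab(L + b)/(6LEI) = 750.2/EI
  span QR: UDL 14: wL³/(24EI) = 776.4/EI
  relative rotation θ_0 = (491.2 + 1527)/EI = 2018/EI
A unit hogging moment at Q produces rotation L₁/(3EI) + L₂/(3EI) = 6/EI.
Slope continuity at Q: θ_0 = M_Q·6/EI, so M_Q = 2018/6 = 336.3 kip·ft (hogging).

M_Q = 336.3 kip·ft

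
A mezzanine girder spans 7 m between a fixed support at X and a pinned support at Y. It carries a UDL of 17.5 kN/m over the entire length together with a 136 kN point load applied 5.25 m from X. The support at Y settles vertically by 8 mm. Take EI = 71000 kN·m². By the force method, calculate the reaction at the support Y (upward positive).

R_Y = 127 kN

Remove the prop at Y; the released (primary) structure is a cantilever built in at X.
Deflection at Y on the released cantilever, summing each load's contribution:
  UDL 17.5: wL⁴/(8EI) = 5252/EI
  point load 136 at a = 5.25: Pa²(3L − a)/(6EI) = 9840/EI
  δ_0 = 15092/EI
Flexibility coefficient — unit upward force at Y: δ_{YY} = L³/(3EI) = 114.3/EI.
With EI = 71000 kN·m²: δ_0 = 0.21256 m and δ_{YY} = 0.00161 m/kN.
Compatibility — the beam at Y must follow the support down by 0.008 m: δ_0 − R_Y·δ_{YY} = 0.008, so R_Y = (0.21256 − 0.008)/0.00161 = 127 kN.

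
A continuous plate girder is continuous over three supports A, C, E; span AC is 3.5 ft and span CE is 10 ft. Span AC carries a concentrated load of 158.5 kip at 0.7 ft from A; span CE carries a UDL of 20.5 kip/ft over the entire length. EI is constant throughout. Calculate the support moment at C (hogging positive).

M_C = 203.6 kip·ft

Release continuity at C by inserting a hinge; the redundant is the internal moment M_C. The primary structure is two simply-supported spans AC and CE.
Rotations at C on the released spans (each span's end-slope, ×1/EI):
  span AC: point load 158.5 at a = 0.7: Pab(L + a)/(6LEI) = 62.13/EI
  span CE: UDL 20.5: wL³/(24EI) = 854.2/EI
  relative rotation θ_0 = (62.13 + 854.2)/EI = 916.3/EI
A unit hogging moment at C produces rotation L₁/(3EI) + L₂/(3EI) = 4.5/EI.
Slope continuity at C: θ_0 = M_C·4.5/EI, so M_C = 916.3/4.5 = 203.6 kip·ft (hogging).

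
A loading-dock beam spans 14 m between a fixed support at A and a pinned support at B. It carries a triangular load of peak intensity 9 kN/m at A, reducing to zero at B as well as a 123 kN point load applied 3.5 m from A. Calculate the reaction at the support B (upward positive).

R_B = 23.17 kN

Release the roller at B. Primary structure: cantilever fixed at A.
Deflection at B on the released cantilever, summing each load's contribution:
  triangular load, peak 9 at the fixed end: w₀L⁴/(30EI) = 11525/EI
  point load 123 at a = 3.5: Pa²(3L − a)/(6EI) = 9668/EI
  δ_0 = 21193/EI
Tip deflection under a unit load at B: L³/(3EI) = 914.7/EI.
The prop prevents deflection at B: R_B = δ_0/δ_{BB} = 21193/914.7 = 23.17 kN.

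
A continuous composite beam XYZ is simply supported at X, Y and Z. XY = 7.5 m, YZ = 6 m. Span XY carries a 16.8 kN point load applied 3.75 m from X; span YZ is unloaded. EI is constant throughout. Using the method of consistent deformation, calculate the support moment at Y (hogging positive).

M_Y = 13.12 kN·m

Release continuity at Y by inserting a hinge; the redundant is the internal moment M_Y. The primary structure is two simply-supported spans XY and YZ.
Discontinuity in slope at Y on the released structure — sum the simple-span end rotations:
  span XY: point load 16.8 at a = 3.75: Pab(L + a)/(6LEI) = 59.06/EI
  relative rotation θ_0 = (59.06 + 0)/EI = 59.06/EI
A unit hogging moment at Y produces rotation L₁/(3EI) + L₂/(3EI) = 4.5/EI.
Compatibility: M_Y·(L₁+L₂)/(3EI) = θ_0, giving M_Y = 13.12 kN·m (hogging).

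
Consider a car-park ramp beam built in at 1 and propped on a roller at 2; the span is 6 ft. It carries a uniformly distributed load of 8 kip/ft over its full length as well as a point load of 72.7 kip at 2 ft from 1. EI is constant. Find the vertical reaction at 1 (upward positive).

Release the roller at 2. Primary structure: cantilever fixed at 1.
Deflection at 2 on the released cantilever, summing each load's contribution:
  UDL 8: wL⁴/(8EI) = 1296/EI
  point load 72.7 at a = 2: Pa²(3L − a)/(6EI) = 775.5/EI
  δ_0 = 2071/EI
Tip deflection under a unit load at 2: L³/(3EI) = 72/EI.
Compatibility at 2: δ_0 − R_2·δ_{22} = 0, so R_2 = 2071/72 = 28.77 kip.
Vertical equilibrium: R_1 = ΣP − R_2 = 120.7 − 28.77 = 91.93 kip.

R_1 = 91.93 kip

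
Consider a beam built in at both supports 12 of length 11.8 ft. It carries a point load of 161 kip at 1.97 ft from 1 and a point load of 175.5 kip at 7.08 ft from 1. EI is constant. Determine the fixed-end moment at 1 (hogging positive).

Take the two fixed-end moments M_1, M_2 as redundants; the released structure is the simple span 12.
End rotations of the released simple span under the applied load (×1/EI):
  at 1: point load 161 at a = 1.97: Pab(L + b)/(6LEI) = 952.5/EI
  at 2: point load 161 at a = 1.97: Pab(L + a)/(6LEI) = 606.4/EI
  at 1: point load 175.5 at a = 7.08: Pab(L + b)/(6LEI) = 1368/EI
  at 2: point load 175.5 at a = 7.08: Pab(L + a)/(6LEI) = 1564/EI
  θ_10 = 2321/EI,  θ_20 = 2170/EI
Flexibility coefficients: a unit moment at one end gives L/(3EI) there and L/(6EI) at the far end, so f₁₁ = f₂₂ = 3.933/EI and f₁₂ = f₂₁ = 1.967/EI.
Compatibility — zero rotation at each built-in end:
  3.933 M_1 + 1.967 M_2 = 2321
  1.967 M_1 + 3.933 M_2 = 2170
Solving the pair gives M_1 = 418.9 kip·ft and M_2 = 342.3 kip·ft (hogging).

M_1 = 418.9 kip·ft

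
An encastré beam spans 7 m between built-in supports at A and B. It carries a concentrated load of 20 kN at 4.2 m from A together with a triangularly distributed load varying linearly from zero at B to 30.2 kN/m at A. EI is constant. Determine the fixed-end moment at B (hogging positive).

M_B = 69.49 kN·m

Take the two fixed-end moments M_A, M_B as redundants; the released structure is the simple span AB.
Simple-span end rotations at A and B under the given loads:
  at A: point load 20 at a = 4.2: Pab(L + b)/(6LEI) = 54.88/EI
  at B: point load 20 at a = 4.2: Pab(L + a)/(6LEI) = 62.72/EI
  at A: triangular load, peak 30.2: w₀L³/(45EI) = 230.2/EI
  at B: triangular load, peak 30.2: 7w₀L³/(360EI) = 201.4/EI
  θ_A0 = 285.1/EI,  θ_B0 = 264.1/EI
Flexibility coefficients: a unit moment at one end gives L/(3EI) there and L/(6EI) at the far end, so f₁₁ = f₂₂ = 2.333/EI and f₁₂ = f₂₁ = 1.167/EI.
Compatibility — zero rotation at each built-in end:
  2.333 M_A + 1.167 M_B = 285.1
  1.167 M_A + 2.333 M_B = 264.1
Solving the pair gives M_A = 87.43 kN·m and M_B = 69.49 kN·m (hogging).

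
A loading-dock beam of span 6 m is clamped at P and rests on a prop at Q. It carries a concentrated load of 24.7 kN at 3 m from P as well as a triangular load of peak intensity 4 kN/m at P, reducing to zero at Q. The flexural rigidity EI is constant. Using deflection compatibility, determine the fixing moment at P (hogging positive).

M_P = 37.39 kN·m

Take the reaction at Q as the redundant and release it; the primary structure is a cantilever fixed at P.
Downward deflection at the released point Q due to the loads:
  point load 24.7 at a = 3: Pa²(3L − a)/(6EI) = 555.8/EI
  triangular load, peak 4 at the fixed end: w₀L⁴/(30EI) = 172.8/EI
  δ_0 = 728.5/EI
Tip deflection under a unit load at Q: L³/(3EI) = 72/EI.
Compatibility at Q: δ_0 − R_Q·δ_{QQ} = 0, so R_Q = 728.5/72 = 10.12 kN.
Moment equilibrium about P: M_P = Σ(load moments about P) − R_Q·L = 98.1 − 10.12×6 = 37.39 kN·m.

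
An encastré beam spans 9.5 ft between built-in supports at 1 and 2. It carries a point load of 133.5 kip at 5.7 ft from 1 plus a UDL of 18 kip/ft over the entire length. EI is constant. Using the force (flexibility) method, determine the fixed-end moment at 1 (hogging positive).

Take the two fixed-end moments M_1, M_2 as redundants; the released structure is the simple span 12.
Simple-span end rotations at 1 and 2 under the given loads:
  at 1: point load 133.5 at a = 5.7: Pab(L + b)/(6LEI) = 674.7/EI
  at 2: point load 133.5 at a = 5.7: Pab(L + a)/(6LEI) = 771.1/EI
  at 1: UDL 18: wL³/(24EI) = 643/EI
  at 2: UDL 18: wL³/(24EI) = 643/EI
  θ_10 = 1318/EI,  θ_20 = 1414/EI
Flexibility coefficients: a unit moment at one end gives L/(3EI) there and L/(6EI) at the far end, so f₁₁ = f₂₂ = 3.167/EI and f₁₂ = f₂₁ = 1.583/EI.
Compatibility — zero rotation at each built-in end:
  3.167 M_1 + 1.583 M_2 = 1318
  1.583 M_1 + 3.167 M_2 = 1414
Solving the pair gives M_1 = 257.1 kip·ft and M_2 = 318 kip·ft (hogging).

M_1 = 257.1 kip·ft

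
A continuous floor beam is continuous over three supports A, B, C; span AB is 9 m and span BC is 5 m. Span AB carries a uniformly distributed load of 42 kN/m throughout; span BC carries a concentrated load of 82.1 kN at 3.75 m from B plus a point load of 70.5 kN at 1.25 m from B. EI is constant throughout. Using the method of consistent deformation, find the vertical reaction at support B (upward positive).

R_B = 359.2 kN

Insert a hinge at B; M_B is the redundant, and each span becomes simply supported.
End slopes at the hinge B, treating each span as simply supported:
  span AB: UDL 42: wL³/(24EI) = 1276/EI
  span BC: point load 82.1 at a = 3.75: Pab(L + b)/(6LEI) = 80.18/EI
  span BC: point load 70.5 at a = 1.25: Pab(L + b)/(6LEI) = 96.39/EI
  relative rotation θ_0 = (1276 + 176.6)/EI = 1452/EI
A unit hogging moment at B produces rotation L₁/(3EI) + L₂/(3EI) = 4.667/EI.
Slope continuity at B: θ_0 = M_B·4.667/EI, so M_B = 1452/4.667 = 311.2 kN·m (hogging).
Span AB, ΣM about A with M_B applied at B: R_B^{AB}·9 = 1701 + 311.2, so R_B^{AB} = 223.6 kN and R_A = 378 − 223.6 = 154.4 kN.
Span BC, ΣM about C: R_B^{BC}·5 = 367 + 311.2, so R_B^{BC} = 135.6 kN and R_C = 152.6 − 135.6 = 16.96 kN.
R_B = 223.6 + 135.6 = 359.2 kN.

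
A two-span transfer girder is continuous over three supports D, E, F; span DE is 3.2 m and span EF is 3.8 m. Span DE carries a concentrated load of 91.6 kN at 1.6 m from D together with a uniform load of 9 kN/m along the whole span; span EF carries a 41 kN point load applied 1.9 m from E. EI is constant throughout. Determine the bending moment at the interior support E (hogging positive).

M_E = 46.25 kN·m

Insert a hinge at E; M_E is the redundant, and each span becomes simply supported.
Rotations at E on the released spans (each span's end-slope, ×1/EI):
  span DE: point load 91.6 at a = 1.6: Pab(L + a)/(6LEI) = 58.62/EI
  span DE: UDL 9: wL³/(24EI) = 12.29/EI
  span EF: point load 41 at a = 1.9: Pab(L + b)/(6LEI) = 37/EI
  relative rotation θ_0 = (70.91 + 37)/EI = 107.9/EI
A unit hogging moment at E produces rotation L₁/(3EI) + L₂/(3EI) = 2.333/EI.
Slope continuity at E: θ_0 = M_E·2.333/EI, so M_E = 107.9/2.333 = 46.25 kN·m (hogging).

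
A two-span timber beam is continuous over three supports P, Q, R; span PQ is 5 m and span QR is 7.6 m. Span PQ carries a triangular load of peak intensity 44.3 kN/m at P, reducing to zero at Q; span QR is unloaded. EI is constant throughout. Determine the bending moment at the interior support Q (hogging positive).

Take M_Q as the redundant. Released structure: two simple spans PQ and QR with a hinge at Q.
Discontinuity in slope at Q on the released structure — sum the simple-span end rotations:
  span PQ: triangular load, peak 44.3: 7w₀L³/(360EI) = 107.7/EI
  relative rotation θ_0 = (107.7 + 0)/EI = 107.7/EI
A unit hogging moment at Q produces rotation L₁/(3EI) + L₂/(3EI) = 4.2/EI.
Compatibility: M_Q·(L₁+L₂)/(3EI) = θ_0, giving M_Q = 25.64 kN·m (hogging).

M_Q = 25.64 kN·m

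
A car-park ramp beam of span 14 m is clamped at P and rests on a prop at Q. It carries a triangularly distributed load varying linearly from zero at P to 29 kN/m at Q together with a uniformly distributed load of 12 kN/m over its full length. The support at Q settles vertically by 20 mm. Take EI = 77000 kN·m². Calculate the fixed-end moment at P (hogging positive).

Remove the prop at Q; the released (primary) structure is a cantilever built in at P.
Deflection at Q on the released cantilever, summing each load's contribution:
  triangular load, peak 29 at the free end: 11w₀L⁴/(120EI) = 102123/EI
  UDL 12: wL⁴/(8EI) = 57624/EI
  δ_0 = 159747/EI
Flexibility coefficient — unit upward force at Q: δ_{QQ} = L³/(3EI) = 914.7/EI.
With EI = 77000 kN·m²: δ_0 = 2.0746 m and δ_{QQ} = 0.011879 m/kN.
Compatibility — the beam at Q must follow the support down by 0.02 m: δ_0 − R_Q·δ_{QQ} = 0.02, so R_Q = (2.0746 − 0.02)/0.011879 = 173 kN.
Moment equilibrium about P: M_P = Σ(load moments about P) − R_Q·L = 3071 − 173×14 = 649.1 kN·m.

M_P = 649.1 kN·m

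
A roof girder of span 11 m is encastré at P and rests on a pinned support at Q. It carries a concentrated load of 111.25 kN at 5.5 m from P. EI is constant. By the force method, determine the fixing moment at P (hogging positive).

M_P = 229.5 kN·m

Release the roller at Q. Primary structure: cantilever fixed at P.
Deflection at Q on the released cantilever, summing each load's contribution:
  point load 111.25 at a = 5.5: Pa²(3L − a)/(6EI) = 15424/EI
Tip deflection under a unit load at Q: L³/(3EI) = 443.7/EI.
The prop prevents deflection at Q: R_Q = δ_0/δ_{QQ} = 15424/443.7 = 34.77 kN.
Moment equilibrium about P: M_P = Σ(load moments about P) − R_Q·L = 611.9 − 34.77×11 = 229.5 kN·m.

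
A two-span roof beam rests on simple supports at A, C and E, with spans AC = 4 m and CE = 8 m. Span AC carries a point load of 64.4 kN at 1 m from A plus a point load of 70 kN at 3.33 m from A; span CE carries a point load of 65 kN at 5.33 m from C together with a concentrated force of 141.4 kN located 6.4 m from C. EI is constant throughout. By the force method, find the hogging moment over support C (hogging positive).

Insert a hinge at C; M_C is the redundant, and each span becomes simply supported.
Discontinuity in slope at C on the released structure — sum the simple-span end rotations:
  span AC: point load 64.4 at a = 1: Pab(L + a)/(6LEI) = 40.25/EI
  span AC: point load 70 at a = 3.33: Pab(L + a)/(6LEI) = 47.7/EI
  span CE: point load 65 at a = 5.33: Pab(L + b)/(6LEI) = 205.6/EI
  span CE: point load 141.4 at a = 6.4: Pab(L + b)/(6LEI) = 289.6/EI
  relative rotation θ_0 = (87.95 + 495.2)/EI = 583.2/EI
A unit hogging moment at C produces rotation L₁/(3EI) + L₂/(3EI) = 4/EI.
Compatibility: M_C·(L₁+L₂)/(3EI) = θ_0, giving M_C = 145.8 kN·m (hogging).

M_C = 145.8 kN·m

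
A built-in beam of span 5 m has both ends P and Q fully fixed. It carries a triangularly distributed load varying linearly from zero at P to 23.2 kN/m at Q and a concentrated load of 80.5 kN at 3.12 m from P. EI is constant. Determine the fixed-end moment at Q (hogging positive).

Release both end moments; the primary structure is a simply-supported span PQ with redundants M_P and M_Q.
On the primary (simply-supported) span, the end slopes from the loading are:
  at P: triangular load, peak 23.2: 7w₀L³/(360EI) = 56.39/EI
  at Q: triangular load, peak 23.2: w₀L³/(45EI) = 64.44/EI
  at P: point load 80.5 at a = 3.12: Pab(L + b)/(6LEI) = 108.3/EI
  at Q: point load 80.5 at a = 3.12: Pab(L + a)/(6LEI) = 127.8/EI
  θ_P0 = 164.7/EI,  θ_Q0 = 192.2/EI
Flexibility coefficients: a unit moment at one end gives L/(3EI) there and L/(6EI) at the far end, so f₁₁ = f₂₂ = 1.667/EI and f₁₂ = f₂₁ = 0.8333/EI.
Compatibility — zero rotation at each built-in end:
  1.667 M_P + 0.8333 M_Q = 164.7
  0.8333 M_P + 1.667 M_Q = 192.2
Solving the pair gives M_P = 54.84 kN·m and M_Q = 87.93 kN·m (hogging).

M_Q = 87.93 kN·m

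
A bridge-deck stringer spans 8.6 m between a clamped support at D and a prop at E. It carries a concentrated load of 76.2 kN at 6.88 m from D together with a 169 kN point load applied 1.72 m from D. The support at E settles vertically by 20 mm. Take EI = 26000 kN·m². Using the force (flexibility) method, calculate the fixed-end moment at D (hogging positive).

M_D = 293.3 kN·m

Release the roller at E. Primary structure: cantilever fixed at D.
Free-end deflection of the primary structure under the applied loading (downward +):
  point load 76.2 at a = 6.88: Pa²(3L − a)/(6EI) = 11374/EI
  point load 169 at a = 1.72: Pa²(3L − a)/(6EI) = 2007/EI
  δ_0 = 13380/EI
Flexibility coefficient — unit upward force at E: δ_{EE} = L³/(3EI) = 212/EI.
With EI = 26000 kN·m²: δ_0 = 0.51462 m and δ_{EE} = 0.008155 m/kN.
Compatibility — the beam at E must follow the support down by 0.02 m: δ_0 − R_E·δ_{EE} = 0.02, so R_E = (0.51462 − 0.02)/0.008155 = 60.66 kN.
Moment equilibrium about D: M_D = Σ(load moments about D) − R_E·L = 814.9 − 60.66×8.6 = 293.3 kN·m.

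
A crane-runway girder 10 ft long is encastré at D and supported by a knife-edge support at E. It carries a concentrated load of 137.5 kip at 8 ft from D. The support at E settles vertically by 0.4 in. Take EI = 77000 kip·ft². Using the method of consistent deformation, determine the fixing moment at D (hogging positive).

Take the reaction at E as the redundant and release it; the primary structure is a cantilever fixed at D.
Deflection at E on the released cantilever, summing each load's contribution:
  point load 137.5 at a = 8: Pa²(3L − a)/(6EI) = 32267/EI
Tip deflection under a unit load at E: L³/(3EI) = 333.3/EI.
With EI = 77000 kip·ft²: δ_0 = 0.41905 ft and δ_{EE} = 0.004329 ft/kip.
Compatibility — the beam at E must follow the support down by 0.03333 ft: δ_0 − R_E·δ_{EE} = 0.03333, so R_E = (0.41905 − 0.03333)/0.004329 = 89.1 kip.
Moment equilibrium about D: M_D = Σ(load moments about D) − R_E·L = 1100 − 89.1×10 = 209 kip·ft.

M_D = 209 kip·ft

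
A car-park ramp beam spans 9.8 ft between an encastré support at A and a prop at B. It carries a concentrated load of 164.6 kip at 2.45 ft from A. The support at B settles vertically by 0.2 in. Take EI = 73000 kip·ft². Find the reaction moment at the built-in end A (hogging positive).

M_A = 302.7 kip·ft

Release the roller at B. Primary structure: cantilever fixed at A.
Free-end deflection of the primary structure under the applied loading (downward +):
  point load 164.6 at a = 2.45: Pa²(3L − a)/(6EI) = 4438/EI
Tip deflection under a unit load at B: L³/(3EI) = 313.7/EI.
With EI = 73000 kip·ft²: δ_0 = 0.060792 ft and δ_{BB} = 0.004298 ft/kip.
Compatibility — the beam at B must follow the support down by 0.01667 ft: δ_0 − R_B·δ_{BB} = 0.01667, so R_B = (0.060792 − 0.01667)/0.004298 = 10.27 kip.
Moment equilibrium about A: M_A = Σ(load moments about A) − R_B·L = 403.3 − 10.27×9.8 = 302.7 kip·ft.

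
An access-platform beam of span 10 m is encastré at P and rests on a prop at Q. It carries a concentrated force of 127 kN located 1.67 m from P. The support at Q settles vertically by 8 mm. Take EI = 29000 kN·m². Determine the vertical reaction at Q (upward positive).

R_Q = 4.321 kN

Choose R_Q as the redundant. The primary structure is the cantilever fixed at P.
Deflection at Q on the released cantilever, summing each load's contribution:
  point load 127 at a = 1.67: Pa²(3L − a)/(6EI) = 1672/EI
Flexibility coefficient — unit upward force at Q: δ_{QQ} = L³/(3EI) = 333.3/EI.
With EI = 29000 kN·m²: δ_0 = 0.057668 m and δ_{QQ} = 0.011494 m/kN.
Compatibility — the beam at Q must follow the support down by 0.008 m: δ_0 − R_Q·δ_{QQ} = 0.008, so R_Q = (0.057668 − 0.008)/0.011494 = 4.321 kN.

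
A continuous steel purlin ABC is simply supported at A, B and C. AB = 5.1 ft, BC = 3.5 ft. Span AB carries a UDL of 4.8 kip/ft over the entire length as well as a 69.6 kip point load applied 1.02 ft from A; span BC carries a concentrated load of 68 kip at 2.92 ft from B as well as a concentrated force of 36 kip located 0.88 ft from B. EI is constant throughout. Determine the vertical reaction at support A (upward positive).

R_A = 58.96 kip

Take M_B as the redundant. Released structure: two simple spans AB and BC with a hinge at B.
Discontinuity in slope at B on the released structure — sum the simple-span end rotations:
  span AB: UDL 4.8: wL³/(24EI) = 26.53/EI
  span AB: point load 69.6 at a = 1.02: Pab(L + a)/(6LEI) = 57.93/EI
  span BC: point load 68 at a = 2.92: Pab(L + b)/(6LEI) = 22.37/EI
  span BC: point load 36 at a = 0.88: Pab(L + b)/(6LEI) = 24.19/EI
  relative rotation θ_0 = (84.46 + 46.56)/EI = 131/EI
A unit hogging moment at B produces rotation L₁/(3EI) + L₂/(3EI) = 2.867/EI.
Slope continuity at B: θ_0 = M_B·2.867/EI, so M_B = 131/2.867 = 45.71 kip·ft (hogging).
Span AB, ΣM about A with M_B applied at B: R_B^{AB}·5.1 = 133.4 + 45.71, so R_B^{AB} = 35.12 kip and R_A = 94.08 − 35.12 = 58.96 kip.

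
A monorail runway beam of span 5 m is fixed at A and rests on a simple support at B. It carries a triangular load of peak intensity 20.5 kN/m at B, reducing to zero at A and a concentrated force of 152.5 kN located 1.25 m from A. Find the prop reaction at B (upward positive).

R_B = 41.29 kN

Take the reaction at B as the redundant and release it; the primary structure is a cantilever fixed at A.
Downward deflection at the released point B due to the loads:
  triangular load, peak 20.5 at the free end: 11w₀L⁴/(120EI) = 1174/EI
  point load 152.5 at a = 1.25: Pa²(3L − a)/(6EI) = 546.1/EI
  δ_0 = 1721/EI
Flexibility coefficient — unit upward force at B: δ_{BB} = L³/(3EI) = 41.67/EI.
Compatibility at B: δ_0 − R_B·δ_{BB} = 0, so R_B = 1721/41.67 = 41.29 kN.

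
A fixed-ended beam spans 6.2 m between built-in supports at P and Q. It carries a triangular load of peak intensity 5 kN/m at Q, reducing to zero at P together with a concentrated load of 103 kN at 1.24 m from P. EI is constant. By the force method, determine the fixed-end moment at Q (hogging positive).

M_Q = 30.05 kN·m

Take the two fixed-end moments M_P, M_Q as redundants; the released structure is the simple span PQ.
Simple-span end rotations at P and Q under the given loads:
  at P: triangular load, peak 5: 7w₀L³/(360EI) = 23.17/EI
  at Q: triangular load, peak 5: w₀L³/(45EI) = 26.48/EI
  at P: point load 103 at a = 1.24: Pab(L + b)/(6LEI) = 190/EI
  at Q: point load 103 at a = 1.24: Pab(L + a)/(6LEI) = 126.7/EI
  θ_P0 = 213.2/EI,  θ_Q0 = 153.2/EI
Flexibility coefficients: a unit moment at one end gives L/(3EI) there and L/(6EI) at the far end, so f₁₁ = f₂₂ = 2.067/EI and f₁₂ = f₂₁ = 1.033/EI.
Compatibility — zero rotation at each built-in end:
  2.067 M_P + 1.033 M_Q = 213.2
  1.033 M_P + 2.067 M_Q = 153.2
Solving the pair gives M_P = 88.15 kN·m and M_Q = 30.05 kN·m (hogging).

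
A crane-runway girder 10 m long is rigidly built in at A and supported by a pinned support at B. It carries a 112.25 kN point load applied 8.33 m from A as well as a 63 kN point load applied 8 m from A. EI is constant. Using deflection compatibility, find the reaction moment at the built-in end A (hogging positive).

Remove the prop at B; the released (primary) structure is a cantilever built in at A.
Deflection at B on the released cantilever, summing each load's contribution:
  point load 112.25 at a = 8.33: Pa²(3L − a)/(6EI) = 28131/EI
  point load 63 at a = 8: Pa²(3L − a)/(6EI) = 14784/EI
  δ_0 = 42915/EI
Tip deflection under a unit load at B: L³/(3EI) = 333.3/EI.
Compatibility at B: δ_0 − R_B·δ_{BB} = 0, so R_B = 42915/333.3 = 128.7 kN.
Moment equilibrium about A: M_A = Σ(load moments about A) − R_B·L = 1439 − 128.7×10 = 151.6 kN·m.

M_A = 151.6 kN·m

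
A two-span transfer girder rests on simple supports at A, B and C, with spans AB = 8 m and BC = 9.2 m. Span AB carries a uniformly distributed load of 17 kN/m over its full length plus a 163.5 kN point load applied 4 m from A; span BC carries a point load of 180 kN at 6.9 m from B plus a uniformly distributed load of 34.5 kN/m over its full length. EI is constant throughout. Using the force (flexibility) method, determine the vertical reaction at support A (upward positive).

R_A = 90.2 kN

Release continuity at B by inserting a hinge; the redundant is the internal moment M_B. The primary structure is two simply-supported spans AB and BC.
Discontinuity in slope at B on the released structure — sum the simple-span end rotations:
  span AB: UDL 17: wL³/(24EI) = 362.7/EI
  span AB: point load 163.5 at a = 4: Pab(L + a)/(6LEI) = 654/EI
  span BC: point load 180 at a = 6.9: Pab(L + b)/(6LEI) = 595.1/EI
  span BC: UDL 34.5: wL³/(24EI) = 1119/EI
  relative rotation θ_0 = (1017 + 1714)/EI = 2731/EI
A unit hogging moment at B produces rotation L₁/(3EI) + L₂/(3EI) = 5.733/EI.
Compatibility: M_B·(L₁+L₂)/(3EI) = θ_0, giving M_B = 476.4 kN·m (hogging).
Span AB, ΣM about A with M_B applied at B: R_B^{AB}·8 = 1198 + 476.4, so R_B^{AB} = 209.3 kN and R_A = 299.5 − 209.3 = 90.2 kN.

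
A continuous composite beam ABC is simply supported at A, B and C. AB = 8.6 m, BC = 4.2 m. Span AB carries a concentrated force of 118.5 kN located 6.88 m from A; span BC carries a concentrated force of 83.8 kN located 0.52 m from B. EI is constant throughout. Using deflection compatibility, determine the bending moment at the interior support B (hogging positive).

M_B = 110.4 kN·m

Take M_B as the redundant. Released structure: two simple spans AB and BC with a hinge at B.
Discontinuity in slope at B on the released structure — sum the simple-span end rotations:
  span AB: point load 118.5 at a = 6.88: Pab(L + a)/(6LEI) = 420.7/EI
  span BC: point load 83.8 at a = 0.52: Pab(L + b)/(6LEI) = 50.14/EI
  relative rotation θ_0 = (420.7 + 50.14)/EI = 470.8/EI
A unit hogging moment at B produces rotation L₁/(3EI) + L₂/(3EI) = 4.267/EI.
Slope continuity at B: θ_0 = M_B·4.267/EI, so M_B = 470.8/4.267 = 110.4 kN·m (hogging).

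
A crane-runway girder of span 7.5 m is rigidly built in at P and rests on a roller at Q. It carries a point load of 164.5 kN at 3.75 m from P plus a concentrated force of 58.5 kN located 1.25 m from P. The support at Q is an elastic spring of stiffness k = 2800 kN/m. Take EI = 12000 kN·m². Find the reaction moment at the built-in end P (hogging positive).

Remove the prop at Q; the released (primary) structure is a cantilever built in at P.
Downward deflection at the released point Q due to the loads:
  point load 164.5 at a = 3.75: Pa²(3L − a)/(6EI) = 7229/EI
  point load 58.5 at a = 1.25: Pa²(3L − a)/(6EI) = 323.7/EI
  δ_0 = 7553/EI
Tip deflection under a unit load at Q: L³/(3EI) = 140.6/EI.
With EI = 12000 kN·m²: δ_0 = 0.62939 m and δ_{QQ} = 0.011719 m/kN.
Compatibility — the spring shortens by R_Q/k under the reaction it provides: δ_0 − R_Q·δ_{QQ} = R_Q/k. With 1/k = 0.000357 m/kN, R_Q = δ_0 / (δ_{QQ} + 1/k) = 0.62939 / (0.011719 + 0.000357) = 52.12 kN.
Moment equilibrium about P: M_P = Σ(load moments about P) − R_Q·L = 690 − 52.12×7.5 = 299.1 kN·m.

M_P = 299.1 kN·m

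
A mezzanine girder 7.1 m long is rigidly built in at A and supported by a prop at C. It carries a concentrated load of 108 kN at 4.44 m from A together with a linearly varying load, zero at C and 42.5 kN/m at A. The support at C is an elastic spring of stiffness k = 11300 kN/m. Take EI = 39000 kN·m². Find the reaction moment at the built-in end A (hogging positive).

M_A = 282.3 kN·m

Take the reaction at C as the redundant and release it; the primary structure is a cantilever fixed at A.
Downward deflection at the released point C due to the loads:
  point load 108 at a = 4.44: Pa²(3L − a)/(6EI) = 5983/EI
  triangular load, peak 42.5 at the fixed end: w₀L⁴/(30EI) = 3600/EI
  δ_0 = 9583/EI
Tip deflection under a unit load at C: L³/(3EI) = 119.3/EI.
With EI = 39000 kN·m²: δ_0 = 0.24571 m and δ_{CC} = 0.003059 m/kN.
Compatibility — the spring shortens by R_C/k under the reaction it provides: δ_0 − R_C·δ_{CC} = R_C/k. With 1/k = 0.000088 m/kN, R_C = δ_0 / (δ_{CC} + 1/k) = 0.24571 / (0.003059 + 0.000088) = 78.06 kN.
Moment equilibrium about A: M_A = Σ(load moments about A) − R_C·L = 836.6 − 78.06×7.1 = 282.3 kN·m.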